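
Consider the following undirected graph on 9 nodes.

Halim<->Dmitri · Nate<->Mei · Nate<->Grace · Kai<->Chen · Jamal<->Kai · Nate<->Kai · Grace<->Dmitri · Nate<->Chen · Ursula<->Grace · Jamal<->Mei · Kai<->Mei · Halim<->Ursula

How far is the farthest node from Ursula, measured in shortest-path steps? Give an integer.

Distances from Ursula: Chen:3, Dmitri:2, Grace:1, Halim:1, Jamal:4, Kai:3, Mei:3, Nate:2.
The largest is 4 (to Jamal), so the eccentricity of Ursula is 4.

4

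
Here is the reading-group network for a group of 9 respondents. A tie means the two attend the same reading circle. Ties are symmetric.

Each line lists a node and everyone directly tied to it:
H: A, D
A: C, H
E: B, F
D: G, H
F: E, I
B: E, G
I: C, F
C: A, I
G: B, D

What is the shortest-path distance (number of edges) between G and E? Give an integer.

2

One shortest route is G – B – E, which uses 2 edges, and G and E are not directly tied, so nothing shorter exists. So d(G,E) = 2.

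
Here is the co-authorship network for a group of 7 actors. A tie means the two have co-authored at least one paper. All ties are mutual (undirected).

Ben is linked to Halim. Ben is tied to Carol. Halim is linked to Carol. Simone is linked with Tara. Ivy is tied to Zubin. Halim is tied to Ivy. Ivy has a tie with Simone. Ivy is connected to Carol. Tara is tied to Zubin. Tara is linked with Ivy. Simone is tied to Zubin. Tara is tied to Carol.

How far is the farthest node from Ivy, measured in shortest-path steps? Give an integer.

Distances from Ivy: Ben:2, Carol:1, Halim:1, Simone:1, Tara:1, Zubin:1.
The largest is 2 (to Ben), so the eccentricity of Ivy is 2.

2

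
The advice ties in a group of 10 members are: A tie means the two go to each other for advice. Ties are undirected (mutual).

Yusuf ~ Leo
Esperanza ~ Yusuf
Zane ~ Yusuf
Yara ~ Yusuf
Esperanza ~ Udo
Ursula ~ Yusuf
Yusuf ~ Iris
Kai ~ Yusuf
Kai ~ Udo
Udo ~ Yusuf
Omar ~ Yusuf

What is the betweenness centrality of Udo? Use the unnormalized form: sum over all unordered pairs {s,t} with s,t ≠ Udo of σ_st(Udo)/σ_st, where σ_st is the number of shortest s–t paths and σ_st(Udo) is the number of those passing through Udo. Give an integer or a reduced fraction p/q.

1/2

Pairs whose geodesics pass through Udo — Kai–Esperanza: 1/2.
All other pairs contribute 0.
Summing the contributions gives betweenness(Udo) = 1/2.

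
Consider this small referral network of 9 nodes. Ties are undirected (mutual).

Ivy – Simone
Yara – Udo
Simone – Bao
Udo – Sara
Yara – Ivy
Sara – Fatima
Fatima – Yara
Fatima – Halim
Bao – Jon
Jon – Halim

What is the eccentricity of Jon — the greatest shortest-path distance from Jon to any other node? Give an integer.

4

Distances from Jon: Bao:1, Fatima:2, Halim:1, Ivy:3, Sara:3, Simone:2, Udo:4, Yara:3.
The largest is 4 (to Udo), so the eccentricity of Jon is 4.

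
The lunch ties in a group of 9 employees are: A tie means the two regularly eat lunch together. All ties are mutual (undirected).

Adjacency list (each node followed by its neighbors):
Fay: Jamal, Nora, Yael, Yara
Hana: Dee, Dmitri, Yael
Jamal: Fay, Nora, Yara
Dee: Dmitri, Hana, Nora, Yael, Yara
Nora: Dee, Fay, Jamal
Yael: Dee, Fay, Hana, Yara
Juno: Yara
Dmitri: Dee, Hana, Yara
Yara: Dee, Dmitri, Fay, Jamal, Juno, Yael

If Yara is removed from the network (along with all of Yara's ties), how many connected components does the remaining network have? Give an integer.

2

Without Yara, the remaining ties split the others into: {Dee, Dmitri, Fay, Hana, Jamal, Nora, Yael}; {Juno}.
That's 2 separate components.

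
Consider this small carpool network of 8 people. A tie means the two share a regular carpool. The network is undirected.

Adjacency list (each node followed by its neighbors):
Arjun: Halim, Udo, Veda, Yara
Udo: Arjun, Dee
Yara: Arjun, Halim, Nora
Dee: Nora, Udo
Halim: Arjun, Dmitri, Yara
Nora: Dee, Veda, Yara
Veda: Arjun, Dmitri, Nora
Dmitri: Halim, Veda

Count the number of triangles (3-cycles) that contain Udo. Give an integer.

0

Udo's neighbors are Arjun and Dee, but none of them are tied to each other, so no triangle contains Udo.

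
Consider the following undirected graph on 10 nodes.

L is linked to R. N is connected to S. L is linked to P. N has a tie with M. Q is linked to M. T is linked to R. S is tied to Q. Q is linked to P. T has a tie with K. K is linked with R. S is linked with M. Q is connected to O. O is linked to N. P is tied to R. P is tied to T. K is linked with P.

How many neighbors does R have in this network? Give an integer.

R is directly tied to K, L, P, and T. That is 4 neighbors, so the degree of R is 4.

4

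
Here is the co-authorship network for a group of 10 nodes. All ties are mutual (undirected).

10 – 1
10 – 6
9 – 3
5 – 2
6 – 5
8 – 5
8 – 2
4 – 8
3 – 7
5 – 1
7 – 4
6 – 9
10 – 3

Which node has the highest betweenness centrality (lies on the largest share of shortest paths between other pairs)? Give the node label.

5

Unnormalized betweenness of each node: 1:25/12, 2:0, 3:41/6, 4:17/4, 5:139/12, 6:41/6, 7:17/4, 8:25/4, 9:19/12, 10:16/3.
5 has the largest value, 139/12, making it the main broker — the node through which the most shortest paths run.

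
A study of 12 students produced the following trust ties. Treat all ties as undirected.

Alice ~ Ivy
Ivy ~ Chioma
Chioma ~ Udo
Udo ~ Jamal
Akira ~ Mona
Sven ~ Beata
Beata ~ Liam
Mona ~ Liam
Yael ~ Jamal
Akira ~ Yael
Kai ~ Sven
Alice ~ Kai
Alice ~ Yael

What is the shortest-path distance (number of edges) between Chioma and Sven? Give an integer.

One shortest route is Chioma – Ivy – Alice – Kai – Sven, which uses 4 edges, and at distance 3 from Chioma we only reach {Kai, Yael}, which does not include Sven. So d(Chioma,Sven) = 4.

4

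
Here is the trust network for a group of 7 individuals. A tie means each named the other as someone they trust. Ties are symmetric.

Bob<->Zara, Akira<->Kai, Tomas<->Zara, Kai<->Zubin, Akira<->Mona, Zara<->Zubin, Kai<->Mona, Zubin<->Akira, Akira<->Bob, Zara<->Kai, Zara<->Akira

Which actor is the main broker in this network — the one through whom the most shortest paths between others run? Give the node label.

Zara

Unnormalized betweenness of each node: Akira:7/2, Bob:0, Kai:3/2, Mona:0, Tomas:0, Zara:6, Zubin:0.
Zara has the largest value, 6, making it the main broker — the node through which the most shortest paths run.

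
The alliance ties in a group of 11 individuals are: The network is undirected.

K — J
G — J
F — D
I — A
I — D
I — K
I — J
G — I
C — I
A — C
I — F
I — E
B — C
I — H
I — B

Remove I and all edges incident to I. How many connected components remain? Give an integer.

5

Without I, the remaining ties split the others into: {A, B, C}; {D, F}; {G, J, K}; {H}; {E}.
That's 5 separate components.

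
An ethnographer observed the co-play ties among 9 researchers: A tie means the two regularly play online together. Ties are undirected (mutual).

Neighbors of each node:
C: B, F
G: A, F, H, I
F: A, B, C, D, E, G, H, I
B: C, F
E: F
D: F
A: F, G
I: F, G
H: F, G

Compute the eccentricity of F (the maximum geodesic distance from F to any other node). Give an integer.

1

Distances from F: A:1, B:1, C:1, D:1, E:1, G:1, H:1, I:1.
The largest is 1 (to C, G, I, E, A, D, B, and H), so the eccentricity of F is 1.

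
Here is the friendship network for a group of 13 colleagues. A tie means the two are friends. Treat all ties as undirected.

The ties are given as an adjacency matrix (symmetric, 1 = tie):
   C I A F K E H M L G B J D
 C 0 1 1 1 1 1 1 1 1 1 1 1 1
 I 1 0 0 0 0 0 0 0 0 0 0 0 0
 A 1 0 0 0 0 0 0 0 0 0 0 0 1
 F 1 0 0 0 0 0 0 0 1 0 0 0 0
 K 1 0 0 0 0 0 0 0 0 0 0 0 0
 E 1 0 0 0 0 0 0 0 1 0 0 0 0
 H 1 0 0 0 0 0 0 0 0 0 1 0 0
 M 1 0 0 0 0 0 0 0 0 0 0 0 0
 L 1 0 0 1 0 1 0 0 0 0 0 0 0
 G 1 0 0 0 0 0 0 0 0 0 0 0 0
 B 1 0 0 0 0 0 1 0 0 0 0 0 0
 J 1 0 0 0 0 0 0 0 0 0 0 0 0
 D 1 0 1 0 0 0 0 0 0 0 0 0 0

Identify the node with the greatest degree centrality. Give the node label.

Degrees — A:2, B:2, C:12, D:2, E:2, F:2, G:1, H:2, I:1, J:1, K:1, L:3, M:1.
The maximum is 12, attained only by C.

C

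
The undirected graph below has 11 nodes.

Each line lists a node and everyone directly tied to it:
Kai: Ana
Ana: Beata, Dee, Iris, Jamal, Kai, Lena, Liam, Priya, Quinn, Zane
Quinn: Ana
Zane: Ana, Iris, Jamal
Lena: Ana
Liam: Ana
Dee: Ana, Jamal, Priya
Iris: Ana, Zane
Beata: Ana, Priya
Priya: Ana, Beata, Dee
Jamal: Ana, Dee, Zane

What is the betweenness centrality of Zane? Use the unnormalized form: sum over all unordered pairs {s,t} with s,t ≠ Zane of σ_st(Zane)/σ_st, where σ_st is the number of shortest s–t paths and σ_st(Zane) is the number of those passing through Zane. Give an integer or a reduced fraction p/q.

Pairs whose geodesics pass through Zane — Iris–Jamal: 1/2.
All other pairs contribute 0.
Summing the contributions gives betweenness(Zane) = 1/2.

1/2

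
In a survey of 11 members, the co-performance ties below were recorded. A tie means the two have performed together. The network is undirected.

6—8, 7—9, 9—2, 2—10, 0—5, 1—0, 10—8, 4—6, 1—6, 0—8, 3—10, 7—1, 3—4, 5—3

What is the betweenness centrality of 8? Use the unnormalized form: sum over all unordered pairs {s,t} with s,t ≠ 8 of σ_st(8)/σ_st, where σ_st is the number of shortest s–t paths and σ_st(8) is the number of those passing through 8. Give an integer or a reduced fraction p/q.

Pairs whose geodesics pass through 8 — 6–5: 1/3; 6–0: 1/2; 6–2: 1; 6–10: 1; 4–0: 1/3; 0–2: 1; 0–10: 1; 1–10: 2/2.
All other pairs contribute 0.
Summing the contributions gives betweenness(8) = 37/6.

37/6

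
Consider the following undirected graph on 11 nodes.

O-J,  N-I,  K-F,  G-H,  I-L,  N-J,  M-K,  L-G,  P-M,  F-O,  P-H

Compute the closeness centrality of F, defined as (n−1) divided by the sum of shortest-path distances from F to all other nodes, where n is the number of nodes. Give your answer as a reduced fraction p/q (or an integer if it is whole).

1/3

Distances from F: G:5, H:4, I:4, J:2, K:1, L:5, M:2, N:3, O:1, P:3. Sum = 30.
n = 11, so closeness = 10/30 = 1/3.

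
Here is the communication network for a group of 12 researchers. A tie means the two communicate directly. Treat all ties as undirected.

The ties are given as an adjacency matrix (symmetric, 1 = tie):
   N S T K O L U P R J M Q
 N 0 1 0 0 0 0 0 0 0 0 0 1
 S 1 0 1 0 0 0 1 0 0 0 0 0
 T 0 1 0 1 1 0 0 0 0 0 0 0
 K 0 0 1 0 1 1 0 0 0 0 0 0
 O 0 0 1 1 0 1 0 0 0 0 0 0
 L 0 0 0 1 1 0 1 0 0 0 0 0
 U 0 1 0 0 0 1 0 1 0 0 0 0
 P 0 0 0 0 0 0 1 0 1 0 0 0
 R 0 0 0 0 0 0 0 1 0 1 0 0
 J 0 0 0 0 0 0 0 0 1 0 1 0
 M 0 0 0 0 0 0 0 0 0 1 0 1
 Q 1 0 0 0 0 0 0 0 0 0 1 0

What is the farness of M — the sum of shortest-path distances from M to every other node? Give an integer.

Distances from M: J:1, K:5, L:5, N:2, O:5, P:3, Q:1, R:2, S:3, T:4, U:4.
Sum = 1 + 5 + 5 + 2 + 5 + 3 + 1 + 2 + 3 + 4 + 4 = 35.

35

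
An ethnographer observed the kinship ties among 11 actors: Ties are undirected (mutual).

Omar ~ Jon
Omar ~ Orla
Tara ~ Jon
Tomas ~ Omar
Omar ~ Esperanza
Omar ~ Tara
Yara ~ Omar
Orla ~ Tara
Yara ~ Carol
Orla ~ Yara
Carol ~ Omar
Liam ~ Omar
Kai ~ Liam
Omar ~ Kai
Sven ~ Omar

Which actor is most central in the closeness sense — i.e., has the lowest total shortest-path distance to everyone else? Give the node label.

Farness (sum of distances to all others) for each node — Carol:18, Esperanza:19, Jon:18, Kai:18, Liam:18, Omar:10, Orla:17, Sven:19, Tara:17, Tomas:19, Yara:17.
The smallest farness is 10, for Omar, so Omar has the highest closeness.

Omar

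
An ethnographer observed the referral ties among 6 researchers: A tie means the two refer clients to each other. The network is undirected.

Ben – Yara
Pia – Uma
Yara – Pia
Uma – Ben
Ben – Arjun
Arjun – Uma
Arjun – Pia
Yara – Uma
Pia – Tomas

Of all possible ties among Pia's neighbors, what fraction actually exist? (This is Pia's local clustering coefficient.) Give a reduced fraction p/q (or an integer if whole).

Pia's neighbors: Arjun, Tomas, Uma, and Yara (k = 4).
Possible neighbor pairs: C(4,2) = 6. Edges among them: Arjun–Uma, Uma–Yara → e = 2.
Clustering(Pia) = 2/6 = 1/3.

1/3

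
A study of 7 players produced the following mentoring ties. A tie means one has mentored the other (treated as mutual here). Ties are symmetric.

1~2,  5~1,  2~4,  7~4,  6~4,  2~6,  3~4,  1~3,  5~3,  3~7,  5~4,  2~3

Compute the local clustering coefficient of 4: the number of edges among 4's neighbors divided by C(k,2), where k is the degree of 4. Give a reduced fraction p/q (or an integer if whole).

4's neighbors: 2, 3, 5, 6, and 7 (k = 5).
Possible neighbor pairs: C(5,2) = 10. Edges among them: 2–3, 2–6, 3–5, 3–7 → e = 4.
Clustering(4) = 4/10 = 2/5.

2/5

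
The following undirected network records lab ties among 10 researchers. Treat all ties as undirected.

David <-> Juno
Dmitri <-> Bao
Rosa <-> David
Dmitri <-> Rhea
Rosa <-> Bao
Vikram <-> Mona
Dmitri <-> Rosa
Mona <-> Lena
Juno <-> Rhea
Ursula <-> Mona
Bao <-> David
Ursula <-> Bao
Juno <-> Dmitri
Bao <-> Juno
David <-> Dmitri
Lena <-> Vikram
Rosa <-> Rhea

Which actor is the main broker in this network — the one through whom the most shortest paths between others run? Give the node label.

Bao

Unnormalized betweenness of each node: Bao:81/4, David:1/4, Dmitri:9/4, Juno:2, Lena:0, Mona:14, Rhea:1/4, Rosa:2, Ursula:18, Vikram:0.
Bao has the largest value, 81/4, making it the main broker — the node through which the most shortest paths run.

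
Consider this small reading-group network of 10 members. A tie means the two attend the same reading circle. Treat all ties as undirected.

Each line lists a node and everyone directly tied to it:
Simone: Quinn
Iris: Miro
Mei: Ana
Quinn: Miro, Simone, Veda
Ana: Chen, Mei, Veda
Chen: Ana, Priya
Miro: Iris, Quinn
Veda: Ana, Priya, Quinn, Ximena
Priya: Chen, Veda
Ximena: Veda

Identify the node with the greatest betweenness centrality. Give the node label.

Veda

Unnormalized betweenness of each node: Ana:11, Chen:1, Iris:0, Mei:0, Miro:8, Priya:3, Quinn:20, Simone:0, Veda:25, Ximena:0.
Veda has the largest value, 25, making it the main broker — the node through which the most shortest paths run.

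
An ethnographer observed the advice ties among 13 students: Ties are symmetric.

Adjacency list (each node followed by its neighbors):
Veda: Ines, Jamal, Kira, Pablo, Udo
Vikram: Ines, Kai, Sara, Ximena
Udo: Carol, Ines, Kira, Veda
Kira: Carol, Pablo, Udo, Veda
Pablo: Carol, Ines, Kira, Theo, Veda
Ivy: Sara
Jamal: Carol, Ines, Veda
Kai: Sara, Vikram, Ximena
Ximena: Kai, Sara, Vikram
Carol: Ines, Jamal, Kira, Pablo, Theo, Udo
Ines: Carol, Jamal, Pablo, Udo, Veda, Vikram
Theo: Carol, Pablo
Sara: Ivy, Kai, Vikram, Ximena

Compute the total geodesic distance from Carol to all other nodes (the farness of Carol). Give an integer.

Distances from Carol: Ines:1, Ivy:4, Jamal:1, Kai:3, Kira:1, Pablo:1, Sara:3, Theo:1, Udo:1, Veda:2, Vikram:2, Ximena:3.
Sum = 1 + 4 + 1 + 3 + 1 + 1 + 3 + 1 + 1 + 2 + 2 + 3 = 23.

23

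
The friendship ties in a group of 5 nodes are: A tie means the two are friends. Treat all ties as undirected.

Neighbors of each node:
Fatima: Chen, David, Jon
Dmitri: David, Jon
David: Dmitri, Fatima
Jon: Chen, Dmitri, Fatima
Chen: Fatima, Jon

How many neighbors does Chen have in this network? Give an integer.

2

Chen is directly tied to Fatima and Jon. That is 2 neighbors, so the degree of Chen is 2.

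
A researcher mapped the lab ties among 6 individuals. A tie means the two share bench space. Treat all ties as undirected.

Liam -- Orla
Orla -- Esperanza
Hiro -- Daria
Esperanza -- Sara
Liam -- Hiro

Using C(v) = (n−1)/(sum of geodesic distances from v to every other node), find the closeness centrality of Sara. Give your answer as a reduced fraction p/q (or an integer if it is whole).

Distances from Sara: Daria:5, Esperanza:1, Hiro:4, Liam:3, Orla:2. Sum = 15.
n = 6, so closeness = 5/15 = 1/3.

1/3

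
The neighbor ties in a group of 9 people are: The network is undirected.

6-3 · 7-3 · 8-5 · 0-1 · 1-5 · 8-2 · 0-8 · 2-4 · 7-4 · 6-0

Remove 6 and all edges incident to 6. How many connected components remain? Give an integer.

1

6's neighbors (0 and 3) remain reachable from one another through other ties, so the rest of the network stays in one piece.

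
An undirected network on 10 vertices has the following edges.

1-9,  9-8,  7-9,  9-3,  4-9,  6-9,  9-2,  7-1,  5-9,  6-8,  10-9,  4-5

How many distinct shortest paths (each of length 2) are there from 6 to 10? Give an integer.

1

The shortest distance is 2, and the only length-2 path is 6–9–10. So there is exactly 1 shortest path.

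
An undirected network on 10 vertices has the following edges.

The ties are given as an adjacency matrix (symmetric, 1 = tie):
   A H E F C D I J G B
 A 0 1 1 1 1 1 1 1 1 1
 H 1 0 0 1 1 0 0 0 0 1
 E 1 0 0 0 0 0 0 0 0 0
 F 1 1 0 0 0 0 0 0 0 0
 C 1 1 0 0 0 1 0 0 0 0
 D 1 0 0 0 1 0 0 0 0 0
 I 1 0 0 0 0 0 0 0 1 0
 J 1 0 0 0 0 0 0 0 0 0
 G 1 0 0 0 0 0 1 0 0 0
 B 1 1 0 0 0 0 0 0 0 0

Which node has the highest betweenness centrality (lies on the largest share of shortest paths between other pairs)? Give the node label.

A

Unnormalized betweenness of each node: A:29, B:0, C:1/2, D:0, E:0, F:0, G:0, H:3/2, I:0, J:0.
A has the largest value, 29, making it the main broker — the node through which the most shortest paths run.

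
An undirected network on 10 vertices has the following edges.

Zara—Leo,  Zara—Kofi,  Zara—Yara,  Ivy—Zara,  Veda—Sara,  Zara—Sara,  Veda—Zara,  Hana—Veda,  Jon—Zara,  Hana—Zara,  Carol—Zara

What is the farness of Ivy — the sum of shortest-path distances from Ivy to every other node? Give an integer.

Distances from Ivy: Carol:2, Hana:2, Jon:2, Kofi:2, Leo:2, Sara:2, Veda:2, Yara:2, Zara:1.
Sum = 2 + 2 + 2 + 2 + 2 + 2 + 2 + 2 + 1 = 17.

17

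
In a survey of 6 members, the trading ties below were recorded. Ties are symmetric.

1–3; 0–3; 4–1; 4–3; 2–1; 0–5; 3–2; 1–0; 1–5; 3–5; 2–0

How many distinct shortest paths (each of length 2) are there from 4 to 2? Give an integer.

2

The shortest distance is 2. The length-2 paths are: 4–3–2; 4–1–2.
That gives 2 distinct shortest paths.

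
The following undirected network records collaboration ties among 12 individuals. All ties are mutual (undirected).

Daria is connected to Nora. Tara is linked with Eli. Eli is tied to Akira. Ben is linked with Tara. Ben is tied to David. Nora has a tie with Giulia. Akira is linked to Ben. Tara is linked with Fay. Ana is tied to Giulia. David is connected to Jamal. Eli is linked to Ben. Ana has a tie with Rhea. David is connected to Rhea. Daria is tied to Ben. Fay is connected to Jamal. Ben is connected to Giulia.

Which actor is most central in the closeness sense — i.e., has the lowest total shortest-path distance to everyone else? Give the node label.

Farness (sum of distances to all others) for each node — Akira:25, Ana:27, Ben:16, Daria:24, David:20, Eli:23, Fay:28, Giulia:21, Jamal:27, Nora:29, Rhea:26, Tara:22.
The smallest farness is 16, for Ben, so Ben has the highest closeness.

Ben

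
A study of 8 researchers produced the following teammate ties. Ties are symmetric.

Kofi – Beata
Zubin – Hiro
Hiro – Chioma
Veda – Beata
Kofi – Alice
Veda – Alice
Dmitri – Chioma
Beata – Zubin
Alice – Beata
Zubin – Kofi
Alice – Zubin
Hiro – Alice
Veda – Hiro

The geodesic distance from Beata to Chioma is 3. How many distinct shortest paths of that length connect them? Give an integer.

3

The shortest distance is 3. The length-3 paths are: Beata–Zubin–Hiro–Chioma; Beata–Veda–Hiro–Chioma; Beata–Alice–Hiro–Chioma.
That gives 3 distinct shortest paths.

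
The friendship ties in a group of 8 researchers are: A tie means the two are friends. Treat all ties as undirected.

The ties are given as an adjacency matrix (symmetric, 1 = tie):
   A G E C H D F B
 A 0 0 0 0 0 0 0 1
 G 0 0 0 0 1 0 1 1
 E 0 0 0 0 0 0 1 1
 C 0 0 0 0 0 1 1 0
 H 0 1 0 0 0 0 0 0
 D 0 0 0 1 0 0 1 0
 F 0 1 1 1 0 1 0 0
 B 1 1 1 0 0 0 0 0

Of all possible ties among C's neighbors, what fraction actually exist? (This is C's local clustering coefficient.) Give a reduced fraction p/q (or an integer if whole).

C's neighbors: D and F (k = 2).
Possible neighbor pairs: C(2,2) = 1. Edges among them: D–F → e = 1.
Clustering(C) = 1/1.

1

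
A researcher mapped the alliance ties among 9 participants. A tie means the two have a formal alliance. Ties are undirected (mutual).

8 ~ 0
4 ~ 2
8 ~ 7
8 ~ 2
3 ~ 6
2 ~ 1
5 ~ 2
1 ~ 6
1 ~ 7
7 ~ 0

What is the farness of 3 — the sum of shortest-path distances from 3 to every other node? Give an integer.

Distances from 3: 0:4, 1:2, 2:3, 4:4, 5:4, 6:1, 7:3, 8:4.
Sum = 4 + 2 + 3 + 4 + 4 + 1 + 3 + 4 = 25.

25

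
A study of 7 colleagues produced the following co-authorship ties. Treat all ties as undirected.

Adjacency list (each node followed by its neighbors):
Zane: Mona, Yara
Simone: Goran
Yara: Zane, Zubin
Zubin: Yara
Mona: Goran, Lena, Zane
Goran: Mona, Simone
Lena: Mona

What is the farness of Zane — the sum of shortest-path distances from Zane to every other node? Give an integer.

Distances from Zane: Goran:2, Lena:2, Mona:1, Simone:3, Yara:1, Zubin:2.
Sum = 2 + 2 + 1 + 3 + 1 + 2 = 11.

11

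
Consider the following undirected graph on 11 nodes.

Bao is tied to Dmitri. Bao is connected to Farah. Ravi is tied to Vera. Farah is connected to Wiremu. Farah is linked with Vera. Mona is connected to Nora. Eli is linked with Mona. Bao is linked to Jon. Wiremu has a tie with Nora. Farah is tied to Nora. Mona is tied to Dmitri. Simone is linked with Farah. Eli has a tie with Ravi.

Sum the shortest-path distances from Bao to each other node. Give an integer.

Distances from Bao: Dmitri:1, Eli:3, Farah:1, Jon:1, Mona:2, Nora:2, Ravi:3, Simone:2, Vera:2, Wiremu:2.
Sum = 1 + 3 + 1 + 1 + 2 + 2 + 3 + 2 + 2 + 2 = 19.

19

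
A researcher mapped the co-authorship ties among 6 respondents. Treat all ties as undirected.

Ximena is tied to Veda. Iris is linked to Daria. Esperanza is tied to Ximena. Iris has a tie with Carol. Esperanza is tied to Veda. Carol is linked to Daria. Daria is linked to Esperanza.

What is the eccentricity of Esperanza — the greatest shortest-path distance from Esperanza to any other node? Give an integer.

Distances from Esperanza: Carol:2, Daria:1, Iris:2, Veda:1, Ximena:1.
The largest is 2 (to Iris and Carol), so the eccentricity of Esperanza is 2.

2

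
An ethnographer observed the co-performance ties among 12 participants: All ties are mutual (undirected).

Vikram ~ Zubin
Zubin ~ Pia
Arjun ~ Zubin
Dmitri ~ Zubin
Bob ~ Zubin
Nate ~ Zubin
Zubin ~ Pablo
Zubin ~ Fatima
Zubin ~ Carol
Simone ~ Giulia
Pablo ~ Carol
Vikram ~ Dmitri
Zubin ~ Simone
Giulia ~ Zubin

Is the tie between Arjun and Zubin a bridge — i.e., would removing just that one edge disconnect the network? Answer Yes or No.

Without the Arjun–Zubin edge there is no alternate route between Arjun and Zubin, so the network disconnects. It is a bridge.

Yes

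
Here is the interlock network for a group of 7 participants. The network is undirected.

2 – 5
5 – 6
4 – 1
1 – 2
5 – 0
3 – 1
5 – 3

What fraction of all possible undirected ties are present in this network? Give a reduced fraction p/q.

1/3

There are 7 edges and 7 nodes, so the maximum possible is C(7,2) = 21.
Density = 7/21 = 1/3.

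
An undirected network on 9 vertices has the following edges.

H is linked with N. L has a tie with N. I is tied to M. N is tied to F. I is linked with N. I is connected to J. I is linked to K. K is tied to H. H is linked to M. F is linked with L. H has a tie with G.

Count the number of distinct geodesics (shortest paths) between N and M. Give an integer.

2

The shortest distance is 2. The length-2 paths are: N–I–M; N–H–M.
That gives 2 distinct shortest paths.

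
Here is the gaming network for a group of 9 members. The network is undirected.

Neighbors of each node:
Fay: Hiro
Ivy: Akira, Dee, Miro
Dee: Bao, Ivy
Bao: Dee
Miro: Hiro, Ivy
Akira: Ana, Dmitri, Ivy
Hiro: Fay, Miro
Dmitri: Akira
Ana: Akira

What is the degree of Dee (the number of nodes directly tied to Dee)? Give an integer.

2

Dee is directly tied to Bao and Ivy. That is 2 neighbors, so the degree of Dee is 2.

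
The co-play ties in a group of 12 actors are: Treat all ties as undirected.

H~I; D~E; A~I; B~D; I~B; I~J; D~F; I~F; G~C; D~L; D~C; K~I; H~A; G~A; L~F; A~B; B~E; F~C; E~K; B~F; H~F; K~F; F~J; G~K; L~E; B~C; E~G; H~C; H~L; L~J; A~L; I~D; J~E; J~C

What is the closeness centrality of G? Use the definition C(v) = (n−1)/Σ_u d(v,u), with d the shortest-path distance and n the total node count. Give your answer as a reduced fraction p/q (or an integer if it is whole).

Distances from G: A:1, B:2, C:1, D:2, E:1, F:2, H:2, I:2, J:2, K:1, L:2. Sum = 18.
n = 12, so closeness = 11/18.

11/18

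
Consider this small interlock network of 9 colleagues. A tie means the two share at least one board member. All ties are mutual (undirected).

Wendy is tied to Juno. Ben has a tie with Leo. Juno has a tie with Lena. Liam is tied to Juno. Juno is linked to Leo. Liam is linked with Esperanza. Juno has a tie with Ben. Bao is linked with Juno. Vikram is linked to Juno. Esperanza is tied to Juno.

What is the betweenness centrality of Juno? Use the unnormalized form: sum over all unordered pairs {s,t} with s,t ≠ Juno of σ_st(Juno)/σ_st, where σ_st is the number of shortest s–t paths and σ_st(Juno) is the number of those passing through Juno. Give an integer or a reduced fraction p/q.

Pairs whose geodesics pass through Juno — Ben–Bao: 1; Ben–Wendy: 1; Ben–Vikram: 1; Ben–Liam: 1; Ben–Lena: 1; Ben–Esperanza: 1; Bao–Wendy: 1; Bao–Vikram: 1; Bao–Leo: 1; Bao–Liam: 1; Bao–Lena: 1; Bao–Esperanza: 1; Wendy–Vikram: 1; Wendy–Leo: 1 … (+12 more pairs).
All other pairs contribute 0.
Summing the contributions gives betweenness(Juno) = 26.

26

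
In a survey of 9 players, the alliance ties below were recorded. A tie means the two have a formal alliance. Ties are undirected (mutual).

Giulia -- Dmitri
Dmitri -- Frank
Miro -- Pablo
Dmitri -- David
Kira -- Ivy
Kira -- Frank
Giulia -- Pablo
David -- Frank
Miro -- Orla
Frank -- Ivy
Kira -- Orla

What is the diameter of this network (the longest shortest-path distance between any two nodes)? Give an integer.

4

Eccentricity of each node (its greatest distance to any other): David:4, Dmitri:3, Frank:3, Giulia:3, Ivy:4, Kira:3, Miro:4, Orla:3, Pablo:4.
The maximum eccentricity is 4, realized for instance by the pair Ivy–Pablo via Ivy – Kira – Orla – Miro – Pablo. So the diameter is 4.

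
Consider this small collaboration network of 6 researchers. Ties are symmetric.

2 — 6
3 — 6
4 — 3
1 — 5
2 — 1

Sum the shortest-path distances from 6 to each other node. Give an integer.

9

Distances from 6: 1:2, 2:1, 3:1, 4:2, 5:3.
Sum = 2 + 1 + 1 + 2 + 3 = 9.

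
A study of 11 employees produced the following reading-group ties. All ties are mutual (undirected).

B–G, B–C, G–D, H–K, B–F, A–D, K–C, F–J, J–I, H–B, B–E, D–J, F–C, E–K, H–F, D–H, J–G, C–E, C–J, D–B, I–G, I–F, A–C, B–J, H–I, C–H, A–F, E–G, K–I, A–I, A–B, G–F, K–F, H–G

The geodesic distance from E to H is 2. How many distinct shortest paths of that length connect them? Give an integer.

The shortest distance is 2. The length-2 paths are: E–K–H; E–C–H; E–G–H; E–B–H.
That gives 4 distinct shortest paths.

4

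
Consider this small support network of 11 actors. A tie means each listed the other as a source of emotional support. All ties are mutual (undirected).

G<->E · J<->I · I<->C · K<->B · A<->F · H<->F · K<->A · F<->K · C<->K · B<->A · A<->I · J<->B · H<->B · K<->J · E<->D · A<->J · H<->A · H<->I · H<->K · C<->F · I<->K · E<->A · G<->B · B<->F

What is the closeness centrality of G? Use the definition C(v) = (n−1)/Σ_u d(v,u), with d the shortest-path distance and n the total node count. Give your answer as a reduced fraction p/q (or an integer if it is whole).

1/2

Distances from G: A:2, B:1, C:3, D:2, E:1, F:2, H:2, I:3, J:2, K:2. Sum = 20.
n = 11, so closeness = 10/20 = 1/2.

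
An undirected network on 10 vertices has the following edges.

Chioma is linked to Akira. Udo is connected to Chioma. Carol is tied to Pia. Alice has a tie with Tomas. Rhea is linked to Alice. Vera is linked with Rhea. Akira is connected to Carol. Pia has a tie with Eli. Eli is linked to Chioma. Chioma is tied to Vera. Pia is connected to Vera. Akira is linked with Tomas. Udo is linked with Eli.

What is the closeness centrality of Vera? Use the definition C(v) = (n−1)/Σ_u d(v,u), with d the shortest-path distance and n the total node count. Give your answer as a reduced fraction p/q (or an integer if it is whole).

9/16

Distances from Vera: Akira:2, Alice:2, Carol:2, Chioma:1, Eli:2, Pia:1, Rhea:1, Tomas:3, Udo:2. Sum = 16.
n = 10, so closeness = 9/16.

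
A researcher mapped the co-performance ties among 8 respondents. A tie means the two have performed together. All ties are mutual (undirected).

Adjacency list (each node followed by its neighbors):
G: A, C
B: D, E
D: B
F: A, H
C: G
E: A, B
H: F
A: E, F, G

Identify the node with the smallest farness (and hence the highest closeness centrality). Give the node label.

A

Farness (sum of distances to all others) for each node — A:12, B:18, C:22, D:24, E:14, F:16, G:16, H:22.
The smallest farness is 12, for A, so A has the highest closeness.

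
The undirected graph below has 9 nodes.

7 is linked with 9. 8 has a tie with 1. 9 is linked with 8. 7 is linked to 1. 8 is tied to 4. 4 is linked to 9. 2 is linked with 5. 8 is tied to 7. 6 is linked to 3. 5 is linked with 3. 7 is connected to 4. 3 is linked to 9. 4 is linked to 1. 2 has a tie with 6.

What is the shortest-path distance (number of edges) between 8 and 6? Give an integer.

One shortest route is 8 – 9 – 3 – 6, which uses 3 edges, and at distance 2 from 8 we only reach {3}, which does not include 6. So d(8,6) = 3.

3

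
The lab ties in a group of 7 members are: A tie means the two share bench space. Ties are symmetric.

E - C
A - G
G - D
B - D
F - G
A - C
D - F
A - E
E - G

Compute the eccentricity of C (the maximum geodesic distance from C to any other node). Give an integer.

Distances from C: A:1, B:4, D:3, E:1, F:3, G:2.
The largest is 4 (to B), so the eccentricity of C is 4.

4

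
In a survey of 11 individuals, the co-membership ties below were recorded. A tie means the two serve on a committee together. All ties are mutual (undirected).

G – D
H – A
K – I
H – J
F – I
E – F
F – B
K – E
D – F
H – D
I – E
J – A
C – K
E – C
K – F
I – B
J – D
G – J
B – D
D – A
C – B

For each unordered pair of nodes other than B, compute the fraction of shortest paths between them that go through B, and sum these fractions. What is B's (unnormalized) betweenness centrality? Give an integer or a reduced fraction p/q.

49/6

Pairs whose geodesics pass through B — C–F: 1/3; C–I: 1/3; C–A: 1; C–H: 1; C–D: 1; C–G: 1; C–J: 1; I–A: 1/2; I–H: 1/2; I–D: 1/2; I–G: 1/2; I–J: 1/2.
All other pairs contribute 0.
Summing the contributions gives betweenness(B) = 49/6.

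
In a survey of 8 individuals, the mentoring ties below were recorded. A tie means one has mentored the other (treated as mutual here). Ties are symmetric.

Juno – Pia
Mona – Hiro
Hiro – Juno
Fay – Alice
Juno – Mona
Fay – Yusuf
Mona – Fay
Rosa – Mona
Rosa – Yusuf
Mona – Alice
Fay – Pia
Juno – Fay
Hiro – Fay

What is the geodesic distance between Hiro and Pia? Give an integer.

2

One shortest route is Hiro – Juno – Pia, which uses 2 edges, and Hiro and Pia are not directly tied, so nothing shorter exists. So d(Hiro,Pia) = 2.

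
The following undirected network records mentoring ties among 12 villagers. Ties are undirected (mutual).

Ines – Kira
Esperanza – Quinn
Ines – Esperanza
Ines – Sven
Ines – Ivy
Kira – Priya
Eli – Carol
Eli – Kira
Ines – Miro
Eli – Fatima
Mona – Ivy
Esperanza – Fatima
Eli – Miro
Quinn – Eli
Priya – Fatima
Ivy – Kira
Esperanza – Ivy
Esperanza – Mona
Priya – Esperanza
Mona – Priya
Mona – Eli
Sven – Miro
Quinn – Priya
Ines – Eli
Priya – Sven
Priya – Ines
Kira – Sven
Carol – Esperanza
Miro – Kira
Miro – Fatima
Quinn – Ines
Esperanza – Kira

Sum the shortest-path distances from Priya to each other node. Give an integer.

Distances from Priya: Carol:2, Eli:2, Esperanza:1, Fatima:1, Ines:1, Ivy:2, Kira:1, Miro:2, Mona:1, Quinn:1, Sven:1.
Sum = 2 + 2 + 1 + 1 + 1 + 2 + 1 + 2 + 1 + 1 + 1 = 15.

15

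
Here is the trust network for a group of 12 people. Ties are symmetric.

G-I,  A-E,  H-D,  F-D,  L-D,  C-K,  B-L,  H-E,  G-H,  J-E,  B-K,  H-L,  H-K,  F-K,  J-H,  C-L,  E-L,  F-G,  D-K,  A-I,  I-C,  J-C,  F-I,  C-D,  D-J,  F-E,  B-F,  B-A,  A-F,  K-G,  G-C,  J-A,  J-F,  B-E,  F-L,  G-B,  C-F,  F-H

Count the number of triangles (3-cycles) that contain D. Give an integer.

D's neighbors: C, F, H, J, K, and L.
Neighbor pairs that are themselves tied: D–C–F; D–C–J; D–C–K; D–C–L; D–F–H; D–F–J; D–F–K; D–F–L; D–H–J; D–H–K; D–H–L. Each forms one triangle with D, for 11 in total.

11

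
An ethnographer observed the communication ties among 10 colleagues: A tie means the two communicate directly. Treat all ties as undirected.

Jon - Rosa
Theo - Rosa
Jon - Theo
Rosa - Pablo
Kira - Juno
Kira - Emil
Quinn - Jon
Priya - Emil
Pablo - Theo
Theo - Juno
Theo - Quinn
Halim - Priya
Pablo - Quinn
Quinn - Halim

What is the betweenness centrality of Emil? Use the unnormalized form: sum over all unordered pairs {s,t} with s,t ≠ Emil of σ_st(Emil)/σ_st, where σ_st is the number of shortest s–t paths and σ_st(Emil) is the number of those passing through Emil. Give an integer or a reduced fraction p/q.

Pairs whose geodesics pass through Emil — Halim–Kira: 1; Priya–Kira: 1; Priya–Juno: 1.
All other pairs contribute 0.
Summing the contributions gives betweenness(Emil) = 3.

3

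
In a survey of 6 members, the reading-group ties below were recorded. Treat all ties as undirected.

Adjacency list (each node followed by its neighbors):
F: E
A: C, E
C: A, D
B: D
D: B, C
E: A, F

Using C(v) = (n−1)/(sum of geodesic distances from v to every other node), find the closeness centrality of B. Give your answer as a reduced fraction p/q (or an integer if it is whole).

Distances from B: A:3, C:2, D:1, E:4, F:5. Sum = 15.
n = 6, so closeness = 5/15 = 1/3.

1/3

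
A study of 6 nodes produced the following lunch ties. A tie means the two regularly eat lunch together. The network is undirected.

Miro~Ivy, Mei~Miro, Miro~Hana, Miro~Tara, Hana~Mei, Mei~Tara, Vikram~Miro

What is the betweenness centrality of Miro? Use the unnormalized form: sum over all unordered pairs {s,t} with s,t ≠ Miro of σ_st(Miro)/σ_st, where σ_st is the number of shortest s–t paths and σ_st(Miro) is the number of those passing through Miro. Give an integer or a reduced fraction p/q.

15/2

Pairs whose geodesics pass through Miro — Hana–Ivy: 1; Hana–Vikram: 1; Hana–Tara: 1/2; Ivy–Vikram: 1; Ivy–Mei: 1; Ivy–Tara: 1; Vikram–Mei: 1; Vikram–Tara: 1.
All other pairs contribute 0.
Summing the contributions gives betweenness(Miro) = 15/2.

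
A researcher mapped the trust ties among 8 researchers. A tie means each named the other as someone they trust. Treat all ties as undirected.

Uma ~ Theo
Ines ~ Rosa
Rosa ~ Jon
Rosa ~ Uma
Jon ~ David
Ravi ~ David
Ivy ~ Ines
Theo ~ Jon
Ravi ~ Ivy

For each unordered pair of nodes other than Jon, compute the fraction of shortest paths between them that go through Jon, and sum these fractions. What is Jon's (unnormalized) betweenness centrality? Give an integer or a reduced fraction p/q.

22/3

Pairs whose geodesics pass through Jon — Ivy–Theo: 2/3; Ines–Theo: 1/2; Ines–David: 1/2; Rosa–Theo: 1/2; Rosa–David: 1; Rosa–Ravi: 1/2; Uma–David: 2/2; Uma–Ravi: 2/3; Theo–David: 1; Theo–Ravi: 1.
All other pairs contribute 0.
Summing the contributions gives betweenness(Jon) = 22/3.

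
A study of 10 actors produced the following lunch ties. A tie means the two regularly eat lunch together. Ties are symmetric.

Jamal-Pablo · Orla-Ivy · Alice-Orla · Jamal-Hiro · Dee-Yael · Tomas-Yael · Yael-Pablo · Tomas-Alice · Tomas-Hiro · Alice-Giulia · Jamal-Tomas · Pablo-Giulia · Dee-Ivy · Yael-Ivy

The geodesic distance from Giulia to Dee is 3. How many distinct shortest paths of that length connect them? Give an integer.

1

The shortest distance is 3, and the only length-3 path is Giulia–Pablo–Yael–Dee. So there is exactly 1 shortest path.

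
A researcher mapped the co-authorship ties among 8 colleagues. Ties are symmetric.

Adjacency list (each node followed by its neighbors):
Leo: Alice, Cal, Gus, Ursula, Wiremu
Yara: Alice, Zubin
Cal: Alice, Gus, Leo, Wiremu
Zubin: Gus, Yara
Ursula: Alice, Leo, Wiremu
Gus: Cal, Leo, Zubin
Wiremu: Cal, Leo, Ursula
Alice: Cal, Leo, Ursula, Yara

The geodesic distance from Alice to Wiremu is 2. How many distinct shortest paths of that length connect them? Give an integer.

3

The shortest distance is 2. The length-2 paths are: Alice–Ursula–Wiremu; Alice–Cal–Wiremu; Alice–Leo–Wiremu.
That gives 3 distinct shortest paths.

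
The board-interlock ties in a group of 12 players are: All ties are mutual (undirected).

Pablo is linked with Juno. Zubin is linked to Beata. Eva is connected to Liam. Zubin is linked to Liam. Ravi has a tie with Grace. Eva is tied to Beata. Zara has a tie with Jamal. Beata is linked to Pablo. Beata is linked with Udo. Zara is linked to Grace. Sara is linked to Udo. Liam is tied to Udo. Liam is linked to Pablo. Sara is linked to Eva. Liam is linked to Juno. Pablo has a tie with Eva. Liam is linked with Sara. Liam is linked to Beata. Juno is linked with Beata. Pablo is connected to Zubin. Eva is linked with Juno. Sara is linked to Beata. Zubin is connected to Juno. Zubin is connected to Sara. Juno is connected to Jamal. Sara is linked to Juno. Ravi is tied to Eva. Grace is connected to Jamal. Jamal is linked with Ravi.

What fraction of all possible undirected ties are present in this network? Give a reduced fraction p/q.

There are 29 edges and 12 nodes, so the maximum possible is C(12,2) = 66.
Density = 29/66.

29/66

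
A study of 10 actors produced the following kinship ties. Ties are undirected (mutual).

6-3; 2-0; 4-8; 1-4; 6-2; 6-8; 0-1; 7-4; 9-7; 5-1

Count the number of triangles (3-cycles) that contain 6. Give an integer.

0

6's neighbors are 2, 3, and 8, but none of them are tied to each other, so no triangle contains 6.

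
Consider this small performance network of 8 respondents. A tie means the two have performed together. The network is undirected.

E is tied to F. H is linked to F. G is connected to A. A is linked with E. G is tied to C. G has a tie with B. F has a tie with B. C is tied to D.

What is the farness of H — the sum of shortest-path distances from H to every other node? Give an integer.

Distances from H: A:3, B:2, C:4, D:5, E:2, F:1, G:3.
Sum = 3 + 2 + 4 + 5 + 2 + 1 + 3 = 20.

20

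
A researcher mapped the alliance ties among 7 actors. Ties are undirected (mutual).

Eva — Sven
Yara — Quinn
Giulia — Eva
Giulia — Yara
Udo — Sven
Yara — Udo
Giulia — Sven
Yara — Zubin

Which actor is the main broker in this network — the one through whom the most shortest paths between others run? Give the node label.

Yara

Unnormalized betweenness of each node: Eva:0, Giulia:9/2, Quinn:0, Sven:3/2, Udo:3/2, Yara:19/2, Zubin:0.
Yara has the largest value, 19/2, making it the main broker — the node through which the most shortest paths run.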